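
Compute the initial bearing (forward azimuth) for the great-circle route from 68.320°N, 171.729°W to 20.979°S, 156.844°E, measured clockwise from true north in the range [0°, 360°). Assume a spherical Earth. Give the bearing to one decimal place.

Δλ = 156.844 − -171.729 = 328.573°; wrapped into (−180°, 180°]: -31.427°.
θ = atan2( sin Δλ · cos φ₂ , cos φ₁ · sin φ₂ − sin φ₁ · cos φ₂ · cos Δλ )
  = atan2(-0.48685, -0.87264) = -150.843° → normalised to [0°, 360°): 209.157°.

209.2°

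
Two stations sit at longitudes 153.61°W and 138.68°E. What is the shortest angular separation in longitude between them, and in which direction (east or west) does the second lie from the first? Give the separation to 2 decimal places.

Raw difference: 138.68 − -153.61 = 292.29°.
Normalise into (−180°, 180°]: 292.29° − 360° = -67.71°.
Negative ⇒ the second point lies to the west; separation 67.71°.

67.71° west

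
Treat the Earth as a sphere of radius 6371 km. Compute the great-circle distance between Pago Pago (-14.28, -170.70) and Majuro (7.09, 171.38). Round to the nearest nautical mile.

Δλ = 171.38 − -170.70 = 342.08°; wrapped into (−180°, 180°]: -17.92°.
Δφ = 7.09 − -14.28 = 21.37°.
a = sin²(Δφ/2) + cos φ₁ · cos φ₂ · sin²(Δλ/2) = 0.057704.
c = 2·atan2(√a, √(1−a)) = 0.48518 rad → d = 6371·c ≈ 3091.06 km ≈ 1669.04 nmi.

1669 nmi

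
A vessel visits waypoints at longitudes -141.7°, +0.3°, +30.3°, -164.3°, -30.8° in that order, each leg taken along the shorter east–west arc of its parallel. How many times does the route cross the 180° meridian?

1

Leg 1: -141.7° → +0.3°, shortest Δλ = 142.0° (east) — does not cross 180°.
Leg 2: +0.3° → +30.3°, shortest Δλ = 30.0° (east) — does not cross 180°.
Leg 3: +30.3° → -164.3°, shortest Δλ = 165.4° (east) — crosses 180°.
Leg 4: -164.3° → -30.8°, shortest Δλ = 133.5° (east) — does not cross 180°.
Total crossings: 1.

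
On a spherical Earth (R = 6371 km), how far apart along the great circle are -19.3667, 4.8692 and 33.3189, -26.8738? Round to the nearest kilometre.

6758 km

Δλ = -26.8738 − 4.8692 = -31.7430°.
Δφ = 33.3189 − -19.3667 = 52.6856°.
a = sin²(Δφ/2) + cos φ₁ · cos φ₂ · sin²(Δλ/2) = 0.255867.
c = 2·atan2(√a, √(1−a)) = 1.06070 rad → d = 6371·c ≈ 6757.69 km.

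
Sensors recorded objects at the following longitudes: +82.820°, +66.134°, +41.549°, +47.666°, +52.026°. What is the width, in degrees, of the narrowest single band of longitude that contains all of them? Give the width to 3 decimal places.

Sort the longitudes: +41.549°, +47.666°, +52.026°, +66.134°, +82.820°.
Eastward gaps between consecutive values (wrapping around): 6.117°, 4.360°, 14.108°, 16.686°, 318.729°.
Largest gap = 318.729° ⇒ minimal covering band is its complement: 360° − 318.729° = 41.271°.
Band runs from +41.549° eastward to +82.820°.

41.271°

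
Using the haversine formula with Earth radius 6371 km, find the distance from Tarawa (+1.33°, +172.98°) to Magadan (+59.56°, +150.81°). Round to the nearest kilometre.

6752 km

Δλ = 150.81 − 172.98 = -22.17°.
Δφ = 59.56 − 1.33 = 58.23°.
a = sin²(Δφ/2) + cos φ₁ · cos φ₂ · sin²(Δλ/2) = 0.255468.
c = 2·atan2(√a, √(1−a)) = 1.05978 rad → d = 6371·c ≈ 6751.86 km.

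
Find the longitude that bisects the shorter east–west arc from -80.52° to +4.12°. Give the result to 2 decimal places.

Signed shortest Δλ from -80.52° to +4.12° is +84.64°.
Midpoint longitude = -80.52° + (+84.64°)/2 = -80.52° + 42.32° = -38.20°.

-38.20°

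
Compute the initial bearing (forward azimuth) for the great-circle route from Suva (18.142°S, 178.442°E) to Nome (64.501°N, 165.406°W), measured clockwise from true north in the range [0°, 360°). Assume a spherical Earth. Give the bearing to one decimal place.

6.9°

Δλ = -165.406 − 178.442 = -343.848°; wrapped into (−180°, 180°]: 16.152°.
θ = atan2( sin Δλ · cos φ₂ , cos φ₁ · sin φ₂ − sin φ₁ · cos φ₂ · cos Δλ )
  = atan2(0.11976, 0.98648) = 6.922° → normalised to [0°, 360°): 6.922°.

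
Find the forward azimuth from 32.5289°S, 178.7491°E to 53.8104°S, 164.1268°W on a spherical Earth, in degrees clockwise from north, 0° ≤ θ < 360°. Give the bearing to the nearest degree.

155°

Δλ = -164.1268 − 178.7491 = -342.8759°; wrapped into (−180°, 180°]: 17.1241°.
θ = atan2( sin Δλ · cos φ₂ , cos φ₁ · sin φ₂ − sin φ₁ · cos φ₂ · cos Δλ )
  = atan2(0.17386, -0.37703) = 155.244° → normalised to [0°, 360°): 155.244°.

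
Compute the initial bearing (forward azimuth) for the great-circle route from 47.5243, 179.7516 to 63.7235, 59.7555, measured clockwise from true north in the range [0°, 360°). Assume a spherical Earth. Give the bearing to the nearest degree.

333°

Δλ = 59.7555 − 179.7516 = -119.9961°.
θ = atan2( sin Δλ · cos φ₂ , cos φ₁ · sin φ₂ − sin φ₁ · cos φ₂ · cos Δλ )
  = atan2(-0.38341, 0.76874) = -26.508° → normalised to [0°, 360°): 333.492°.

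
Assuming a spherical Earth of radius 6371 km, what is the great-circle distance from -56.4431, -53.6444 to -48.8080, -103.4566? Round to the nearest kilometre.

3387 km

Δλ = -103.4566 − -53.6444 = -49.8122°.
Δφ = -48.8080 − -56.4431 = 7.6351°.
a = sin²(Δφ/2) + cos φ₁ · cos φ₂ · sin²(Δλ/2) = 0.068997.
c = 2·atan2(√a, √(1−a)) = 0.53158 rad → d = 6371·c ≈ 3386.70 km.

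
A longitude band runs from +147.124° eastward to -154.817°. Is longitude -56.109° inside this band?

Band width going east from +147.124° to -154.817°: ((-154.817 − 147.124) mod 360) = 58.059°.
Offset of -56.109° east of the west edge: ((-56.109 − 147.124) mod 360) = 156.767°.
156.767° > 58.059° ⇒ outside.

No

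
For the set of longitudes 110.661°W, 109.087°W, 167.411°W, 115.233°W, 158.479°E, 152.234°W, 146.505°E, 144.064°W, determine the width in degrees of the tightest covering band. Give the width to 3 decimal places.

104.408°

Sort the longitudes: -167.411°, -152.234°, -144.064°, -115.233°, -110.661°, -109.087°, +146.505°, +158.479°.
Eastward gaps between consecutive values (wrapping around): 15.177°, 8.170°, 28.831°, 4.572°, 1.574°, 255.592°, 11.974°, 34.110°.
Largest gap = 255.592° ⇒ minimal covering band is its complement: 360° − 255.592° = 104.408°.
Band runs from +146.505° eastward to -109.087°, crossing the antimeridian.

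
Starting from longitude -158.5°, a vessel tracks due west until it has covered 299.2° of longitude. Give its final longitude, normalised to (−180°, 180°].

-97.7°

Start at -158.5°; shift −299.2° → -457.7°.
-457.7° lies outside (−180°, 180°]; add 360° → -97.7°.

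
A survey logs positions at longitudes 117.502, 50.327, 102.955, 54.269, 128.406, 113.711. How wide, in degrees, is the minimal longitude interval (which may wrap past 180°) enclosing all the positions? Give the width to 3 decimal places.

Sort the longitudes: +50.327°, +54.269°, +102.955°, +113.711°, +117.502°, +128.406°.
Eastward gaps between consecutive values (wrapping around): 3.942°, 48.686°, 10.756°, 3.791°, 10.904°, 281.921°.
Largest gap = 281.921° ⇒ minimal covering band is its complement: 360° − 281.921° = 78.079°.
Band runs from +50.327° eastward to +128.406°.

78.079°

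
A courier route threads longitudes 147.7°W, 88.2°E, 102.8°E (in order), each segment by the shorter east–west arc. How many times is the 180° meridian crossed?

1

Leg 1: -147.7° → +88.2°, shortest Δλ = -124.1° (west) — crosses 180°.
Leg 2: +88.2° → +102.8°, shortest Δλ = 14.6° (east) — does not cross 180°.
Total crossings: 1.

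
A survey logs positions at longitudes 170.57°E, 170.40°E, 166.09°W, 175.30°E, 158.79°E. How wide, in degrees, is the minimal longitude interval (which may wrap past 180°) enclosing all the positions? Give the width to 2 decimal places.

Sort the longitudes: -166.09°, +158.79°, +170.40°, +170.57°, +175.30°.
Eastward gaps between consecutive values (wrapping around): 324.88°, 11.61°, 0.17°, 4.73°, 18.61°.
Largest gap = 324.88° ⇒ minimal covering band is its complement: 360° − 324.88° = 35.12°.
Band runs from +158.79° eastward to -166.09°, crossing the antimeridian.

35.12°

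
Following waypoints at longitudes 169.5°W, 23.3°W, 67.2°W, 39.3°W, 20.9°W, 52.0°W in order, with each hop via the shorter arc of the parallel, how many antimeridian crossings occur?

Leg 1: -169.5° → -23.3°, shortest Δλ = 146.2° (east) — does not cross 180°.
Leg 2: -23.3° → -67.2°, shortest Δλ = -43.9° (west) — does not cross 180°.
Leg 3: -67.2° → -39.3°, shortest Δλ = 27.9° (east) — does not cross 180°.
Leg 4: -39.3° → -20.9°, shortest Δλ = 18.4° (east) — does not cross 180°.
Leg 5: -20.9° → -52.0°, shortest Δλ = -31.1° (west) — does not cross 180°.
Total crossings: 0.

0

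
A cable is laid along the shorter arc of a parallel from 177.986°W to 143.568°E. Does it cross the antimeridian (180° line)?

Yes

Naïve |143.568 − -177.986| = 321.554° > 180°, so the shorter arc goes the other way round — across 180°.
Signed shortest Δλ = ((143.568 − -177.986 + 180) mod 360) − 180 = -38.446°.
Going west by 38.446° from -177.986° passes through 180° before reaching +143.568°.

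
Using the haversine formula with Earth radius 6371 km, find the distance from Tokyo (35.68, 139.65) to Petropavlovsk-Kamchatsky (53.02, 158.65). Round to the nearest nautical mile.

Δλ = 158.65 − 139.65 = 19.00°.
Δφ = 53.02 − 35.68 = 17.34°.
a = sin²(Δφ/2) + cos φ₁ · cos φ₂ · sin²(Δλ/2) = 0.036034.
c = 2·atan2(√a, √(1−a)) = 0.38197 rad → d = 6371·c ≈ 2433.53 km ≈ 1314.00 nmi.

1314 nmi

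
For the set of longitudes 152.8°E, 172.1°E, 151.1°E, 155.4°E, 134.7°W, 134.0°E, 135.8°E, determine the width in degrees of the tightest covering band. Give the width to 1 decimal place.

Sort the longitudes: -134.7°, +134.0°, +135.8°, +151.1°, +152.8°, +155.4°, +172.1°.
Eastward gaps between consecutive values (wrapping around): 268.7°, 1.8°, 15.3°, 1.7°, 2.6°, 16.7°, 53.2°.
Largest gap = 268.7° ⇒ minimal covering band is its complement: 360° − 268.7° = 91.3°.
Band runs from +134.0° eastward to -134.7°, crossing the antimeridian.

91.3°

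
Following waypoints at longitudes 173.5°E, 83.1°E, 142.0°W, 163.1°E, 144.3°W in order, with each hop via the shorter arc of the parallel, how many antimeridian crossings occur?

Leg 1: +173.5° → +83.1°, shortest Δλ = -90.4° (west) — does not cross 180°.
Leg 2: +83.1° → -142.0°, shortest Δλ = 134.9° (east) — crosses 180°.
Leg 3: -142.0° → +163.1°, shortest Δλ = -54.9° (west) — crosses 180°.
Leg 4: +163.1° → -144.3°, shortest Δλ = 52.6° (east) — crosses 180°.
Total crossings: 3.

3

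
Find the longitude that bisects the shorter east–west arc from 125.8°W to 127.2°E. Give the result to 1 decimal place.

179.3°W

Signed shortest Δλ from -125.8° to +127.2° is -107.0°.
Midpoint longitude = -125.8° + (-107.0°)/2 = -125.8° − 53.5° = -179.3°.
(The naïve average (-125.8 + +127.2)/2 = 0.7° is on the wrong side of the globe.)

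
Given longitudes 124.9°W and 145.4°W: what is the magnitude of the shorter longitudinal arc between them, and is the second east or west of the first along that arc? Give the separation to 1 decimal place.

20.5° west

Raw difference: -145.4 − -124.9 = -20.5°.
Normalise into (−180°, 180°]: -20.5° stays -20.5°.
Negative ⇒ the second point lies to the west; separation 20.5°.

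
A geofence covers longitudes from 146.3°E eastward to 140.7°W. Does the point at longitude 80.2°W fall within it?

No

Band width going east from +146.3° to -140.7°: ((-140.7 − 146.3) mod 360) = 73.0°.
Offset of -80.2° east of the west edge: ((-80.2 − 146.3) mod 360) = 133.5°.
133.5° > 73.0° ⇒ outside.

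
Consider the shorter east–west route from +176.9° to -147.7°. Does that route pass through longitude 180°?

Yes

Naïve |-147.7 − 176.9| = 324.6° > 180°, so the shorter arc goes the other way round — across 180°.
Signed shortest Δλ = ((-147.7 − 176.9 + 180) mod 360) − 180 = 35.4°.
Going east by 35.4° from +176.9° passes through 180° before reaching -147.7°.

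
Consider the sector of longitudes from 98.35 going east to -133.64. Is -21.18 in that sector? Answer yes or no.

No

Band width going east from +98.35° to -133.64°: ((-133.64 − 98.35) mod 360) = 128.01°.
Offset of -21.18° east of the west edge: ((-21.18 − 98.35) mod 360) = 240.47°.
240.47° > 128.01° ⇒ outside.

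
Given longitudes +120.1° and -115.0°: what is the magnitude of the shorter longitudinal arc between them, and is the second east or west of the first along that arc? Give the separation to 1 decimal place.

Raw difference: -115.0 − 120.1 = -235.1°.
Normalise into (−180°, 180°]: -235.1° + 360° = 124.9°.
Positive ⇒ the second point lies to the east; separation 124.9°.

124.9° east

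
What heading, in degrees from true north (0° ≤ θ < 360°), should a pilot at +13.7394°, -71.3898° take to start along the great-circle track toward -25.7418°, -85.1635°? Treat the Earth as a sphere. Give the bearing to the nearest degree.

199°

Δλ = -85.1635 − -71.3898 = -13.7737°.
θ = atan2( sin Δλ · cos φ₂ , cos φ₁ · sin φ₂ − sin φ₁ · cos φ₂ · cos Δλ )
  = atan2(-0.21446, -0.62967) = -161.192° → normalised to [0°, 360°): 198.808°.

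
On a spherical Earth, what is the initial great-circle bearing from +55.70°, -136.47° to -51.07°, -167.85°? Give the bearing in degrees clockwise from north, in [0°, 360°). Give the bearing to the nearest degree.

200°

Δλ = -167.85 − -136.47 = -31.38°.
θ = atan2( sin Δλ · cos φ₂ , cos φ₁ · sin φ₂ − sin φ₁ · cos φ₂ · cos Δλ )
  = atan2(-0.32720, -0.88154) = -159.637° → normalised to [0°, 360°): 200.363°.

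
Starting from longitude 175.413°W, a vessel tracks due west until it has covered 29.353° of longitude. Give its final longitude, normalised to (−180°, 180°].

155.234°E

Start at -175.413°; shift −29.353° → -204.766°.
-204.766° lies outside (−180°, 180°]; add 360° → +155.234°.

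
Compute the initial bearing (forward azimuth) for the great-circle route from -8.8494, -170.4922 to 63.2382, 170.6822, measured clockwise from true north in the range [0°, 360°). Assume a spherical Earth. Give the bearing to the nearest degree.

Δλ = 170.6822 − -170.4922 = 341.1744°; wrapped into (−180°, 180°]: -18.8256°.
θ = atan2( sin Δλ · cos φ₂ , cos φ₁ · sin φ₂ − sin φ₁ · cos φ₂ · cos Δλ )
  = atan2(-0.14530, 0.94782) = -8.716° → normalised to [0°, 360°): 351.284°.

351°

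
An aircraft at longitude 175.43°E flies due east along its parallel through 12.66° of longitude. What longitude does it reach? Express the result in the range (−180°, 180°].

171.91°W

Start at +175.43°; shift +12.66° → +188.09°.
+188.09° lies outside (−180°, 180°]; subtract 360° → -171.91°.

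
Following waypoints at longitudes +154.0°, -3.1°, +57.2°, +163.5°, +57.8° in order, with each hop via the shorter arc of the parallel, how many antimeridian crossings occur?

0

Leg 1: +154.0° → -3.1°, shortest Δλ = -157.1° (west) — does not cross 180°.
Leg 2: -3.1° → +57.2°, shortest Δλ = 60.3° (east) — does not cross 180°.
Leg 3: +57.2° → +163.5°, shortest Δλ = 106.3° (east) — does not cross 180°.
Leg 4: +163.5° → +57.8°, shortest Δλ = -105.7° (west) — does not cross 180°.
Total crossings: 0.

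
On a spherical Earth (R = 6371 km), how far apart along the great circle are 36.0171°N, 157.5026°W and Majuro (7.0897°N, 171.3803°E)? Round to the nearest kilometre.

Δλ = 171.3803 − -157.5026 = 328.8829°; wrapped into (−180°, 180°]: -31.1171°.
Δφ = 7.0897 − 36.0171 = -28.9274°.
a = sin²(Δφ/2) + cos φ₁ · cos φ₂ · sin²(Δλ/2) = 0.120129.
c = 2·atan2(√a, √(1−a)) = 0.70788 rad → d = 6371·c ≈ 4509.91 km.

4510 km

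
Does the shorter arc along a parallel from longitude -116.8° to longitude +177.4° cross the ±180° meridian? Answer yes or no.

Naïve |177.4 − -116.8| = 294.2° > 180°, so the shorter arc goes the other way round — across 180°.
Signed shortest Δλ = ((177.4 − -116.8 + 180) mod 360) − 180 = -65.8°.
Going west by 65.8° from -116.8° passes through 180° before reaching +177.4°.

Yes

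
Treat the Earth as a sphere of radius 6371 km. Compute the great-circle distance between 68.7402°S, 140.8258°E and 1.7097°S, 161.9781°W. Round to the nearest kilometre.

8567 km

Δλ = -161.9781 − 140.8258 = -302.8039°; wrapped into (−180°, 180°]: 57.1961°.
Δφ = -1.7097 − -68.7402 = 67.0305°.
a = sin²(Δφ/2) + cos φ₁ · cos φ₂ · sin²(Δλ/2) = 0.387920.
c = 2·atan2(√a, √(1−a)) = 1.34471 rad → d = 6371·c ≈ 8567.18 km.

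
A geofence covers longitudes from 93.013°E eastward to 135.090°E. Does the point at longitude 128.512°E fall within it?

Yes

Band width going east from +93.013° to +135.090°: ((135.090 − 93.013) mod 360) = 42.077°.
Offset of +128.512° east of the west edge: ((128.512 − 93.013) mod 360) = 35.499°.
35.499° ≤ 42.077° ⇒ inside.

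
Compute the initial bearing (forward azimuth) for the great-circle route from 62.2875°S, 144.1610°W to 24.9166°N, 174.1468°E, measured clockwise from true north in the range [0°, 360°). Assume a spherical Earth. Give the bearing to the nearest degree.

Δλ = 174.1468 − -144.1610 = 318.3078°; wrapped into (−180°, 180°]: -41.6922°.
θ = atan2( sin Δλ · cos φ₂ , cos φ₁ · sin φ₂ − sin φ₁ · cos φ₂ · cos Δλ )
  = atan2(-0.60322, 0.79546) = -37.174° → normalised to [0°, 360°): 322.826°.

323°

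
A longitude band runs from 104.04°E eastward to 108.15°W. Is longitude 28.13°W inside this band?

No

Band width going east from +104.04° to -108.15°: ((-108.15 − 104.04) mod 360) = 147.81°.
Offset of -28.13° east of the west edge: ((-28.13 − 104.04) mod 360) = 227.83°.
227.83° > 147.81° ⇒ outside.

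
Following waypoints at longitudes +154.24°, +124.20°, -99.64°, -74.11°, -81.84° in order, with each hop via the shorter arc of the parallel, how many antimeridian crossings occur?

Leg 1: +154.24° → +124.20°, shortest Δλ = -30.04° (west) — does not cross 180°.
Leg 2: +124.20° → -99.64°, shortest Δλ = 136.16° (east) — crosses 180°.
Leg 3: -99.64° → -74.11°, shortest Δλ = 25.53° (east) — does not cross 180°.
Leg 4: -74.11° → -81.84°, shortest Δλ = -7.73° (west) — does not cross 180°.
Total crossings: 1.

1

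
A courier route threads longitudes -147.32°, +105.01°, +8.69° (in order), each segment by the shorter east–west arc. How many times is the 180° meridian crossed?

Leg 1: -147.32° → +105.01°, shortest Δλ = -107.67° (west) — crosses 180°.
Leg 2: +105.01° → +8.69°, shortest Δλ = -96.32° (west) — does not cross 180°.
Total crossings: 1.

1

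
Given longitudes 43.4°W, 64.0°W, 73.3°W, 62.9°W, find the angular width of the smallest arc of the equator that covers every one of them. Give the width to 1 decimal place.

29.9°

Sort the longitudes: -73.3°, -64.0°, -62.9°, -43.4°.
Eastward gaps between consecutive values (wrapping around): 9.3°, 1.1°, 19.5°, 330.1°.
Largest gap = 330.1° ⇒ minimal covering band is its complement: 360° − 330.1° = 29.9°.
Band runs from -73.3° eastward to -43.4°.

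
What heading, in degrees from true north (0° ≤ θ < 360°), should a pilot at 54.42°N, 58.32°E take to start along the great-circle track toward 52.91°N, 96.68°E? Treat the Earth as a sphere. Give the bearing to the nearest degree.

78°

Δλ = 96.68 − 58.32 = 38.36°.
θ = atan2( sin Δλ · cos φ₂ , cos φ₁ · sin φ₂ − sin φ₁ · cos φ₂ · cos Δλ )
  = atan2(0.37426, 0.07953) = 78.003° → normalised to [0°, 360°): 78.003°.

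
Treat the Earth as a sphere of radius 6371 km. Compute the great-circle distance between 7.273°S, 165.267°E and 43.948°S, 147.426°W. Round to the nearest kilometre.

Δλ = -147.426 − 165.267 = -312.693°; wrapped into (−180°, 180°]: 47.307°.
Δφ = -43.948 − -7.273 = -36.675°.
a = sin²(Δφ/2) + cos φ₁ · cos φ₂ · sin²(Δλ/2) = 0.213939.
c = 2·atan2(√a, √(1−a)) = 0.96171 rad → d = 6371·c ≈ 6127.03 km.

6127 km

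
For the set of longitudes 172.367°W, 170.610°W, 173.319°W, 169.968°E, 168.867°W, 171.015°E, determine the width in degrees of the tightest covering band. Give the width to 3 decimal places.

Sort the longitudes: -173.319°, -172.367°, -170.610°, -168.867°, +169.968°, +171.015°.
Eastward gaps between consecutive values (wrapping around): 0.952°, 1.757°, 1.743°, 338.835°, 1.047°, 15.666°.
Largest gap = 338.835° ⇒ minimal covering band is its complement: 360° − 338.835° = 21.165°.
Band runs from +169.968° eastward to -168.867°, crossing the antimeridian.

21.165°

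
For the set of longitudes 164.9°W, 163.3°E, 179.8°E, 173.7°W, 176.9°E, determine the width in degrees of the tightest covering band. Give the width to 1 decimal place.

Sort the longitudes: -173.7°, -164.9°, +163.3°, +176.9°, +179.8°.
Eastward gaps between consecutive values (wrapping around): 8.8°, 328.2°, 13.6°, 2.9°, 6.5°.
Largest gap = 328.2° ⇒ minimal covering band is its complement: 360° − 328.2° = 31.8°.
Band runs from +163.3° eastward to -164.9°, crossing the antimeridian.

31.8°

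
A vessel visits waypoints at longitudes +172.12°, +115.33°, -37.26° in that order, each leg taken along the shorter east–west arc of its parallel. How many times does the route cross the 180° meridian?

0

Leg 1: +172.12° → +115.33°, shortest Δλ = -56.79° (west) — does not cross 180°.
Leg 2: +115.33° → -37.26°, shortest Δλ = -152.59° (west) — does not cross 180°.
Total crossings: 0.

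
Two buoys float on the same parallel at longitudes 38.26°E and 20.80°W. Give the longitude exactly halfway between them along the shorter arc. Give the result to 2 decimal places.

Signed shortest Δλ from +38.26° to -20.80° is -59.06°.
Midpoint longitude = +38.26° + (-59.06°)/2 = +38.26° − 29.53° = +8.73°.

8.73°E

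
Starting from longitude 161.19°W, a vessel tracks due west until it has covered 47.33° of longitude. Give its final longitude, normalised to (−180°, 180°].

Start at -161.19°; shift −47.33° → -208.52°.
-208.52° lies outside (−180°, 180°]; add 360° → +151.48°.

151.48°E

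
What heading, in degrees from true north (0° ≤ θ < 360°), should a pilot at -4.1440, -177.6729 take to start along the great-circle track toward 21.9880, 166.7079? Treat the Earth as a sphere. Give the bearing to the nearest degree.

330°

Δλ = 166.7079 − -177.6729 = 344.3808°; wrapped into (−180°, 180°]: -15.6192°.
θ = atan2( sin Δλ · cos φ₂ , cos φ₁ · sin φ₂ − sin φ₁ · cos φ₂ · cos Δλ )
  = atan2(-0.24966, 0.43797) = -29.685° → normalised to [0°, 360°): 330.315°.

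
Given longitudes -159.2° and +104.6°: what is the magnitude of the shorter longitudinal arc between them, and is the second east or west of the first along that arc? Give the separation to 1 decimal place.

Raw difference: 104.6 − -159.2 = 263.8°.
Normalise into (−180°, 180°]: 263.8° − 360° = -96.2°.
Negative ⇒ the second point lies to the west; separation 96.2°.

96.2° west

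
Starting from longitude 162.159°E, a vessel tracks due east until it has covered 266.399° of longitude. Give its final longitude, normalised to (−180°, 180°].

68.558°E

Start at +162.159°; shift +266.399° → +428.558°.
+428.558° lies outside (−180°, 180°]; subtract 360° → +68.558°.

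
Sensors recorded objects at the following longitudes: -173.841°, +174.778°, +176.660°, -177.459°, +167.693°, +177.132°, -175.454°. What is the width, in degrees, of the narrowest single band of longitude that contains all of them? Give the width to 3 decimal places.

Sort the longitudes: -177.459°, -175.454°, -173.841°, +167.693°, +174.778°, +176.660°, +177.132°.
Eastward gaps between consecutive values (wrapping around): 2.005°, 1.613°, 341.534°, 7.085°, 1.882°, 0.472°, 5.409°.
Largest gap = 341.534° ⇒ minimal covering band is its complement: 360° − 341.534° = 18.466°.
Band runs from +167.693° eastward to -173.841°, crossing the antimeridian.

18.466°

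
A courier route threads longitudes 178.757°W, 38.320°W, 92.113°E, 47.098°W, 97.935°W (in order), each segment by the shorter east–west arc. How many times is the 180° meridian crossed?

0

Leg 1: -178.757° → -38.320°, shortest Δλ = 140.437° (east) — does not cross 180°.
Leg 2: -38.320° → +92.113°, shortest Δλ = 130.433° (east) — does not cross 180°.
Leg 3: +92.113° → -47.098°, shortest Δλ = -139.211° (west) — does not cross 180°.
Leg 4: -47.098° → -97.935°, shortest Δλ = -50.837° (west) — does not cross 180°.
Total crossings: 0.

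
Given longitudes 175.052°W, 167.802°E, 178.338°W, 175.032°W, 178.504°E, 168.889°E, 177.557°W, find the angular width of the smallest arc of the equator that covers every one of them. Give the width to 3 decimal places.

17.166°

Sort the longitudes: -178.338°, -177.557°, -175.052°, -175.032°, +167.802°, +168.889°, +178.504°.
Eastward gaps between consecutive values (wrapping around): 0.781°, 2.505°, 0.020°, 342.834°, 1.087°, 9.615°, 3.158°.
Largest gap = 342.834° ⇒ minimal covering band is its complement: 360° − 342.834° = 17.166°.
Band runs from +167.802° eastward to -175.032°, crossing the antimeridian.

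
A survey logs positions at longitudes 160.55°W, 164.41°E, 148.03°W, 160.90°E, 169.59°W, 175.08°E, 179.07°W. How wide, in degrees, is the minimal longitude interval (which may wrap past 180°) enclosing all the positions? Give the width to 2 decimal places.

Sort the longitudes: -179.07°, -169.59°, -160.55°, -148.03°, +160.90°, +164.41°, +175.08°.
Eastward gaps between consecutive values (wrapping around): 9.48°, 9.04°, 12.52°, 308.93°, 3.51°, 10.67°, 5.85°.
Largest gap = 308.93° ⇒ minimal covering band is its complement: 360° − 308.93° = 51.07°.
Band runs from +160.90° eastward to -148.03°, crossing the antimeridian.

51.07°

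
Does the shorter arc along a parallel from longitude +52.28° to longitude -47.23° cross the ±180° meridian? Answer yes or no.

No

Signed shortest Δλ = ((-47.23 − 52.28 + 180) mod 360) − 180 = -99.51°.
Going west by 99.51° from +52.28° reaches -47.23° without touching 180°.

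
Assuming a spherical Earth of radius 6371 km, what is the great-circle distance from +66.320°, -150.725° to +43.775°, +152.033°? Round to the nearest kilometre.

4200 km

Δλ = 152.033 − -150.725 = 302.758°; wrapped into (−180°, 180°]: -57.242°.
Δφ = 43.775 − 66.320 = -22.545°.
a = sin²(Δφ/2) + cos φ₁ · cos φ₂ · sin²(Δλ/2) = 0.104752.
c = 2·atan2(√a, √(1−a)) = 0.65918 rad → d = 6371·c ≈ 4199.63 km.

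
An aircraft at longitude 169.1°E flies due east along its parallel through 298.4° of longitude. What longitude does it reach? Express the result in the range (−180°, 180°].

Start at +169.1°; shift +298.4° → +467.5°.
+467.5° lies outside (−180°, 180°]; subtract 360° → +107.5°.

107.5°E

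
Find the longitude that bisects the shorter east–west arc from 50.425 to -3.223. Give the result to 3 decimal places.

+23.601°

Signed shortest Δλ from +50.425° to -3.223° is -53.648°.
Midpoint longitude = +50.425° + (-53.648°)/2 = +50.425° − 26.824° = +23.601°.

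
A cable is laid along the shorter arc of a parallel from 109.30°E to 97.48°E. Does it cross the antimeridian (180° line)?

No

Signed shortest Δλ = ((97.48 − 109.30 + 180) mod 360) − 180 = -11.82°.
Going west by 11.82° from +109.30° reaches +97.48° without touching 180°.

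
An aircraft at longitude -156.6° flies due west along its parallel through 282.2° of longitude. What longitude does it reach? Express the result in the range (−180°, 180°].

-78.8°

Start at -156.6°; shift −282.2° → -438.8°.
-438.8° lies outside (−180°, 180°]; add 360° → -78.8°.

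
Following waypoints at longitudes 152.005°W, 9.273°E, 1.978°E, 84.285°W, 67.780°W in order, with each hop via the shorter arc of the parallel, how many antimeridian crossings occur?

Leg 1: -152.005° → +9.273°, shortest Δλ = 161.278° (east) — does not cross 180°.
Leg 2: +9.273° → +1.978°, shortest Δλ = -7.295° (west) — does not cross 180°.
Leg 3: +1.978° → -84.285°, shortest Δλ = -86.263° (west) — does not cross 180°.
Leg 4: -84.285° → -67.780°, shortest Δλ = 16.505° (east) — does not cross 180°.
Total crossings: 0.

0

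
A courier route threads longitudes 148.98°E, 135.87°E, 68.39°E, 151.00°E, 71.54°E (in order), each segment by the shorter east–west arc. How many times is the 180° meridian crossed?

0

Leg 1: +148.98° → +135.87°, shortest Δλ = -13.11° (west) — does not cross 180°.
Leg 2: +135.87° → +68.39°, shortest Δλ = -67.48° (west) — does not cross 180°.
Leg 3: +68.39° → +151.00°, shortest Δλ = 82.61° (east) — does not cross 180°.
Leg 4: +151.00° → +71.54°, shortest Δλ = -79.46° (west) — does not cross 180°.
Total crossings: 0.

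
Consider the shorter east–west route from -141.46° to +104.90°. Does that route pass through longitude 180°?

Yes

Naïve |104.90 − -141.46| = 246.36° > 180°, so the shorter arc goes the other way round — across 180°.
Signed shortest Δλ = ((104.90 − -141.46 + 180) mod 360) − 180 = -113.64°.
Going west by 113.64° from -141.46° passes through 180° before reaching +104.90°.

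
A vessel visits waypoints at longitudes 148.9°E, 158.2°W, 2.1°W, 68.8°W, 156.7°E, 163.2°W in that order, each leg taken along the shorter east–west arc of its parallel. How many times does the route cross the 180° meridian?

3

Leg 1: +148.9° → -158.2°, shortest Δλ = 52.9° (east) — crosses 180°.
Leg 2: -158.2° → -2.1°, shortest Δλ = 156.1° (east) — does not cross 180°.
Leg 3: -2.1° → -68.8°, shortest Δλ = -66.7° (west) — does not cross 180°.
Leg 4: -68.8° → +156.7°, shortest Δλ = -134.5° (west) — crosses 180°.
Leg 5: +156.7° → -163.2°, shortest Δλ = 40.1° (east) — crosses 180°.
Total crossings: 3.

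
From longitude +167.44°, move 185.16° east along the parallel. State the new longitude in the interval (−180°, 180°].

-7.40°

Start at +167.44°; shift +185.16° → +352.60°.
+352.60° lies outside (−180°, 180°]; subtract 360° → -7.40°.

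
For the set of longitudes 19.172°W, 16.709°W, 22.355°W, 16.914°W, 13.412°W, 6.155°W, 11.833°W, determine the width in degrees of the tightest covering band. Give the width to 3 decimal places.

Sort the longitudes: -22.355°, -19.172°, -16.914°, -16.709°, -13.412°, -11.833°, -6.155°.
Eastward gaps between consecutive values (wrapping around): 3.183°, 2.258°, 0.205°, 3.297°, 1.579°, 5.678°, 343.800°.
Largest gap = 343.800° ⇒ minimal covering band is its complement: 360° − 343.800° = 16.200°.
Band runs from -22.355° eastward to -6.155°.

16.200°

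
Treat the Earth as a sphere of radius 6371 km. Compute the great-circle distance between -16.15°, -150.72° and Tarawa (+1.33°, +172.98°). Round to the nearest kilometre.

Δλ = 172.98 − -150.72 = 323.70°; wrapped into (−180°, 180°]: -36.30°.
Δφ = 1.33 − -16.15 = 17.48°.
a = sin²(Δφ/2) + cos φ₁ · cos φ₂ · sin²(Δλ/2) = 0.116270.
c = 2·atan2(√a, √(1−a)) = 0.69593 rad → d = 6371·c ≈ 4433.76 km.

4434 km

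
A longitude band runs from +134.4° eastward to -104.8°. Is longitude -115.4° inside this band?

Yes

Band width going east from +134.4° to -104.8°: ((-104.8 − 134.4) mod 360) = 120.8°.
Offset of -115.4° east of the west edge: ((-115.4 − 134.4) mod 360) = 110.2°.
110.2° ≤ 120.8° ⇒ inside.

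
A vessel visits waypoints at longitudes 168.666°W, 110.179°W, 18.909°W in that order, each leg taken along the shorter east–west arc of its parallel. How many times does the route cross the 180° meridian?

0

Leg 1: -168.666° → -110.179°, shortest Δλ = 58.487° (east) — does not cross 180°.
Leg 2: -110.179° → -18.909°, shortest Δλ = 91.27° (east) — does not cross 180°.
Total crossings: 0.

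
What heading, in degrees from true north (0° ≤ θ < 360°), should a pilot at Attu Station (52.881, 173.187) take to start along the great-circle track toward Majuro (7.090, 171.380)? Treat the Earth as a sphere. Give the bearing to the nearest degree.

183°

Δλ = 171.380 − 173.187 = -1.807°.
θ = atan2( sin Δλ · cos φ₂ , cos φ₁ · sin φ₂ − sin φ₁ · cos φ₂ · cos Δλ )
  = atan2(-0.03129, -0.71641) = -177.499° → normalised to [0°, 360°): 182.501°.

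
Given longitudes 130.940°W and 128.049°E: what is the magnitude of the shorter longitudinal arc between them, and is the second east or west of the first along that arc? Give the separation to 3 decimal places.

101.011° west

Raw difference: 128.049 − -130.940 = 258.989°.
Normalise into (−180°, 180°]: 258.989° − 360° = -101.011°.
Negative ⇒ the second point lies to the west; separation 101.011°.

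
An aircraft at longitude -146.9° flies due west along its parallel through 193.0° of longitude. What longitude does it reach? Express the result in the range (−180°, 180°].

Start at -146.9°; shift −193.0° → -339.9°.
-339.9° lies outside (−180°, 180°]; add 360° → +20.1°.

+20.1°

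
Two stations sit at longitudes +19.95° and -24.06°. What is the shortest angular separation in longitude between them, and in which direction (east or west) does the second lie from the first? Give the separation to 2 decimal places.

44.01° west

Raw difference: -24.06 − 19.95 = -44.01°.
Normalise into (−180°, 180°]: -44.01° stays -44.01°.
Negative ⇒ the second point lies to the west; separation 44.01°.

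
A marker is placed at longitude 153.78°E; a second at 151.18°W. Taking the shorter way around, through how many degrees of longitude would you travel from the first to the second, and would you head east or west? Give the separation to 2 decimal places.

Raw difference: -151.18 − 153.78 = -304.96°.
Normalise into (−180°, 180°]: -304.96° + 360° = 55.04°.
Positive ⇒ the second point lies to the east; separation 55.04°.

55.04° east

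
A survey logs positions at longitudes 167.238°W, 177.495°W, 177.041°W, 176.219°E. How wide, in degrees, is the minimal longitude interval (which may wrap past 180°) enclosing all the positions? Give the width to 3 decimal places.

Sort the longitudes: -177.495°, -177.041°, -167.238°, +176.219°.
Eastward gaps between consecutive values (wrapping around): 0.454°, 9.803°, 343.457°, 6.286°.
Largest gap = 343.457° ⇒ minimal covering band is its complement: 360° − 343.457° = 16.543°.
Band runs from +176.219° eastward to -167.238°, crossing the antimeridian.

16.543°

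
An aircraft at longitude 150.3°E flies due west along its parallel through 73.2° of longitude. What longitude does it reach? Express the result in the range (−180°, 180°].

Start at +150.3°; shift −73.2° → +77.1°.
+77.1° already lies in (−180°, 180°].

77.1°E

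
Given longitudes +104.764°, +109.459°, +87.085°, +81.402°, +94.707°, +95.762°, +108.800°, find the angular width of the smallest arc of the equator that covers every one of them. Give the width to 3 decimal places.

Sort the longitudes: +81.402°, +87.085°, +94.707°, +95.762°, +104.764°, +108.800°, +109.459°.
Eastward gaps between consecutive values (wrapping around): 5.683°, 7.622°, 1.055°, 9.002°, 4.036°, 0.659°, 331.943°.
Largest gap = 331.943° ⇒ minimal covering band is its complement: 360° − 331.943° = 28.057°.
Band runs from +81.402° eastward to +109.459°.

28.057°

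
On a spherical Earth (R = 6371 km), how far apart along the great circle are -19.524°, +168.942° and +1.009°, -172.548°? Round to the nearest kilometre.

3048 km

Δλ = -172.548 − 168.942 = -341.490°; wrapped into (−180°, 180°]: 18.510°.
Δφ = 1.009 − -19.524 = 20.533°.
a = sin²(Δφ/2) + cos φ₁ · cos φ₂ · sin²(Δλ/2) = 0.056140.
c = 2·atan2(√a, √(1−a)) = 0.47843 rad → d = 6371·c ≈ 3048.05 km.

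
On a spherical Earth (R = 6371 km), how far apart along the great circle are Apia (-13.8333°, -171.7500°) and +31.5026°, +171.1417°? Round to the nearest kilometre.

Δλ = 171.1417 − -171.7500 = 342.8917°; wrapped into (−180°, 180°]: -17.1083°.
Δφ = 31.5026 − -13.8333 = 45.3359°.
a = sin²(Δφ/2) + cos φ₁ · cos φ₂ · sin²(Δλ/2) = 0.166842.
c = 2·atan2(√a, √(1−a)) = 0.84154 rad → d = 6371·c ≈ 5361.45 km.

5361 km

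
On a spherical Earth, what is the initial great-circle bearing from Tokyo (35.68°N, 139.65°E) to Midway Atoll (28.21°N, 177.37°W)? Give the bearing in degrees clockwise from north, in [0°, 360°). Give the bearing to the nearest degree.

89°

Δλ = -177.37 − 139.65 = -317.02°; wrapped into (−180°, 180°]: 42.98°.
θ = atan2( sin Δλ · cos φ₂ , cos φ₁ · sin φ₂ − sin φ₁ · cos φ₂ · cos Δλ )
  = atan2(0.60077, 0.00795) = 89.242° → normalised to [0°, 360°): 89.242°.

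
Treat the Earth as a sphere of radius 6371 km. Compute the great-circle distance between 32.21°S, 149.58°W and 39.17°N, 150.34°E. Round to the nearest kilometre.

Δλ = 150.34 − -149.58 = 299.92°; wrapped into (−180°, 180°]: -60.08°.
Δφ = 39.17 − -32.21 = 71.38°.
a = sin²(Δφ/2) + cos φ₁ · cos φ₂ · sin²(Δλ/2) = 0.504742.
c = 2·atan2(√a, √(1−a)) = 1.58028 rad → d = 6371·c ≈ 10067.96 km.

10068 km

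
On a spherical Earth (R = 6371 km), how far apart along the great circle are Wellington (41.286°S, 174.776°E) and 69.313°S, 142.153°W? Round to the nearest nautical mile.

Δλ = -142.153 − 174.776 = -316.929°; wrapped into (−180°, 180°]: 43.071°.
Δφ = -69.313 − -41.286 = -28.027°.
a = sin²(Δφ/2) + cos φ₁ · cos φ₂ · sin²(Δλ/2) = 0.094405.
c = 2·atan2(√a, √(1−a)) = 0.62461 rad → d = 6371·c ≈ 3979.41 km ≈ 2148.71 nmi.

2149 nmi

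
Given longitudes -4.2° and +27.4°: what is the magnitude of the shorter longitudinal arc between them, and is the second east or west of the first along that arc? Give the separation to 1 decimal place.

Raw difference: 27.4 − -4.2 = 31.6°.
Normalise into (−180°, 180°]: 31.6° stays 31.6°.
Positive ⇒ the second point lies to the east; separation 31.6°.

31.6° east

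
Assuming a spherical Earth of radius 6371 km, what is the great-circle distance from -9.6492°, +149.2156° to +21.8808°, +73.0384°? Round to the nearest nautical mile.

4864 nmi

Δλ = 73.0384 − 149.2156 = -76.1772°.
Δφ = 21.8808 − -9.6492 = 31.5300°.
a = sin²(Δφ/2) + cos φ₁ · cos φ₂ · sin²(Δλ/2) = 0.421947.
c = 2·atan2(√a, √(1−a)) = 1.41405 rad → d = 6371·c ≈ 9008.91 km ≈ 4864.42 nmi.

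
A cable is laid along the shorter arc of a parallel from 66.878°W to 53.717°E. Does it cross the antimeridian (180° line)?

No

Signed shortest Δλ = ((53.717 − -66.878 + 180) mod 360) − 180 = 120.595°.
Going east by 120.595° from -66.878° reaches +53.717° without touching 180°.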